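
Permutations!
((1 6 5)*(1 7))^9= ((1 6 5 7))^9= (1 6 5 7)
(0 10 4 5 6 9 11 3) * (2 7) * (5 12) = (0 10 4 12 5 6 9 11 3)(2 7) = [10, 1, 7, 0, 12, 6, 9, 2, 8, 11, 4, 3, 5]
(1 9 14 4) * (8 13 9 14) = [0, 14, 2, 3, 1, 5, 6, 7, 13, 8, 10, 11, 12, 9, 4] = (1 14 4)(8 13 9)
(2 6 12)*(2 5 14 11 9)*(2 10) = (2 6 12 5 14 11 9 10) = [0, 1, 6, 3, 4, 14, 12, 7, 8, 10, 2, 9, 5, 13, 11]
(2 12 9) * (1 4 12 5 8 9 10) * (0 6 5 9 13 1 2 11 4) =(0 6 5 8 13 1)(2 9 11 4 12 10) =[6, 0, 9, 3, 12, 8, 5, 7, 13, 11, 2, 4, 10, 1]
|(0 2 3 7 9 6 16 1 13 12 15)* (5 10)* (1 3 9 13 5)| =30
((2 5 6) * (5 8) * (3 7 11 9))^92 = ((2 8 5 6)(3 7 11 9))^92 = (11)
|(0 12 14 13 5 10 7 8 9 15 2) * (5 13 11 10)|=10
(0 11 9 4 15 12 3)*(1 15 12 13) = [11, 15, 2, 0, 12, 5, 6, 7, 8, 4, 10, 9, 3, 1, 14, 13] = (0 11 9 4 12 3)(1 15 13)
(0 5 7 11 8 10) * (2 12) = (0 5 7 11 8 10)(2 12) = [5, 1, 12, 3, 4, 7, 6, 11, 10, 9, 0, 8, 2]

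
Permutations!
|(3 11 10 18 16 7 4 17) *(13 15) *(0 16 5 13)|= |(0 16 7 4 17 3 11 10 18 5 13 15)|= 12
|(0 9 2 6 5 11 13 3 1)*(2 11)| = |(0 9 11 13 3 1)(2 6 5)| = 6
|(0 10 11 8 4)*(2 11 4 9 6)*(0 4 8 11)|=6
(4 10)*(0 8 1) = [8, 0, 2, 3, 10, 5, 6, 7, 1, 9, 4] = (0 8 1)(4 10)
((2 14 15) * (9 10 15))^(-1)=(2 15 10 9 14)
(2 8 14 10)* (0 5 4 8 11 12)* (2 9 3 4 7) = (0 5 7 2 11 12)(3 4 8 14 10 9) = [5, 1, 11, 4, 8, 7, 6, 2, 14, 3, 9, 12, 0, 13, 10]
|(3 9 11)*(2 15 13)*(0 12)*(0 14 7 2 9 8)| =11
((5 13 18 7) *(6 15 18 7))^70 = (5 13 7)(6 15 18)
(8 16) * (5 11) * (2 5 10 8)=(2 5 11 10 8 16)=[0, 1, 5, 3, 4, 11, 6, 7, 16, 9, 8, 10, 12, 13, 14, 15, 2]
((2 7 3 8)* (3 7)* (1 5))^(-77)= ((1 5)(2 3 8))^(-77)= (1 5)(2 3 8)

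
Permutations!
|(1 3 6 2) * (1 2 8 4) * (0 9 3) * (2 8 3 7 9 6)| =|(0 6 3 2 8 4 1)(7 9)| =14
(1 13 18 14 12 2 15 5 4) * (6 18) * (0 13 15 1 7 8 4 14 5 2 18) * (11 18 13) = (0 11 18 5 14 12 13 6)(1 15 2)(4 7 8) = [11, 15, 1, 3, 7, 14, 0, 8, 4, 9, 10, 18, 13, 6, 12, 2, 16, 17, 5]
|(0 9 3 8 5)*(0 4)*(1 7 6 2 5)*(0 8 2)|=|(0 9 3 2 5 4 8 1 7 6)|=10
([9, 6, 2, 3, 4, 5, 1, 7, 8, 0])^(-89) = [9, 6, 2, 3, 4, 5, 1, 7, 8, 0]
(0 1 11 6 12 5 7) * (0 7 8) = [1, 11, 2, 3, 4, 8, 12, 7, 0, 9, 10, 6, 5] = (0 1 11 6 12 5 8)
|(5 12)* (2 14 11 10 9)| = 10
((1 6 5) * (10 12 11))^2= (1 5 6)(10 11 12)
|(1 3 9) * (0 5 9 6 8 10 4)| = |(0 5 9 1 3 6 8 10 4)| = 9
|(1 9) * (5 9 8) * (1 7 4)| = 6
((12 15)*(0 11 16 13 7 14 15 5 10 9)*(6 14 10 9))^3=(0 13 6 12)(5 11 7 14)(9 16 10 15)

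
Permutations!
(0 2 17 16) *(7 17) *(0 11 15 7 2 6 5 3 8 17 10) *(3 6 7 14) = [7, 1, 2, 8, 4, 6, 5, 10, 17, 9, 0, 15, 12, 13, 3, 14, 11, 16] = (0 7 10)(3 8 17 16 11 15 14)(5 6)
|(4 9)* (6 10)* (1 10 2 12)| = 10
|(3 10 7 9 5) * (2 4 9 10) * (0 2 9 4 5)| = |(0 2 5 3 9)(7 10)| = 10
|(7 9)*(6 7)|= 3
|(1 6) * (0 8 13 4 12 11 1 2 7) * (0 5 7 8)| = 8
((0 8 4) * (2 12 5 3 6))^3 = (2 3 12 6 5)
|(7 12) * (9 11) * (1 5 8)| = 6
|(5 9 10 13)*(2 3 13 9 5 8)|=4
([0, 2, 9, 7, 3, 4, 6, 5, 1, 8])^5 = (1 2 9 8)(3 7 5 4)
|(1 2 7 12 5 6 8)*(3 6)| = 8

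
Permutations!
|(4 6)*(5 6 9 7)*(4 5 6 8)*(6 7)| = 5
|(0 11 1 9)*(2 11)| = 5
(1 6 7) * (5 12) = (1 6 7)(5 12) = [0, 6, 2, 3, 4, 12, 7, 1, 8, 9, 10, 11, 5]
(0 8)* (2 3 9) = (0 8)(2 3 9) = [8, 1, 3, 9, 4, 5, 6, 7, 0, 2]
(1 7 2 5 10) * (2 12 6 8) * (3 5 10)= (1 7 12 6 8 2 10)(3 5)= [0, 7, 10, 5, 4, 3, 8, 12, 2, 9, 1, 11, 6]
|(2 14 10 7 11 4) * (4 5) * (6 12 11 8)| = 10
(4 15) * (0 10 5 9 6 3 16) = (0 10 5 9 6 3 16)(4 15) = [10, 1, 2, 16, 15, 9, 3, 7, 8, 6, 5, 11, 12, 13, 14, 4, 0]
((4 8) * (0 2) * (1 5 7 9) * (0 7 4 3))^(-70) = (0 7 1 4 3 2 9 5 8)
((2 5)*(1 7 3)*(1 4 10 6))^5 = (1 6 10 4 3 7)(2 5)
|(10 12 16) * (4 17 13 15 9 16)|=|(4 17 13 15 9 16 10 12)|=8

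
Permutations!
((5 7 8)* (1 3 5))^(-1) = ((1 3 5 7 8))^(-1) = (1 8 7 5 3)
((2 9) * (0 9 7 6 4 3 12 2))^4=(2 3 6)(4 7 12)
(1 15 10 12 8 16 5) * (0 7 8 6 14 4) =[7, 15, 2, 3, 0, 1, 14, 8, 16, 9, 12, 11, 6, 13, 4, 10, 5] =(0 7 8 16 5 1 15 10 12 6 14 4)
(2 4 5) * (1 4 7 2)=[0, 4, 7, 3, 5, 1, 6, 2]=(1 4 5)(2 7)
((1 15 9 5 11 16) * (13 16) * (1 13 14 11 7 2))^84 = (16)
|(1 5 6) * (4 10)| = 6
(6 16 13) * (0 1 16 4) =(0 1 16 13 6 4) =[1, 16, 2, 3, 0, 5, 4, 7, 8, 9, 10, 11, 12, 6, 14, 15, 13]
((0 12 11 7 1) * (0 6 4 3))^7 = ((0 12 11 7 1 6 4 3))^7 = (0 3 4 6 1 7 11 12)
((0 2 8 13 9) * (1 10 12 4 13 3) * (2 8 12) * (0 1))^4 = ((0 8 3)(1 10 2 12 4 13 9))^4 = (0 8 3)(1 4 10 13 2 9 12)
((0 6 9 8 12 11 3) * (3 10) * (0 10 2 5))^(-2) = (0 2 12 9)(5 11 8 6)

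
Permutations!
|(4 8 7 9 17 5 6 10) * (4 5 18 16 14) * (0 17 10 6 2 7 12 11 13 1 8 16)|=15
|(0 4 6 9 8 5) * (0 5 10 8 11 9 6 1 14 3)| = 10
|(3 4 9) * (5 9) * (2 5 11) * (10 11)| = 7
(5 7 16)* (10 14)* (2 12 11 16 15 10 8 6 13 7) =[0, 1, 12, 3, 4, 2, 13, 15, 6, 9, 14, 16, 11, 7, 8, 10, 5] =(2 12 11 16 5)(6 13 7 15 10 14 8)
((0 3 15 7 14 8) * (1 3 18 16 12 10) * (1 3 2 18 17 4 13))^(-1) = ((0 17 4 13 1 2 18 16 12 10 3 15 7 14 8))^(-1) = (0 8 14 7 15 3 10 12 16 18 2 1 13 4 17)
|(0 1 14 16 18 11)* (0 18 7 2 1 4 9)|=30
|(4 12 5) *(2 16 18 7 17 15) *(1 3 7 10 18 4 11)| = 22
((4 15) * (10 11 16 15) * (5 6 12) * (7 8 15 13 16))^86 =((4 10 11 7 8 15)(5 6 12)(13 16))^86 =(16)(4 11 8)(5 12 6)(7 15 10)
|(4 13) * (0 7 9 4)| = |(0 7 9 4 13)| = 5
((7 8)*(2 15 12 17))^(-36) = ((2 15 12 17)(7 8))^(-36) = (17)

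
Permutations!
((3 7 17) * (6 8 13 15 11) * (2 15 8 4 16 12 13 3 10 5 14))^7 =(2 13 14 12 5 16 10 4 17 6 7 11 3 15 8)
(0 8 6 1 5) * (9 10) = (0 8 6 1 5)(9 10) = [8, 5, 2, 3, 4, 0, 1, 7, 6, 10, 9]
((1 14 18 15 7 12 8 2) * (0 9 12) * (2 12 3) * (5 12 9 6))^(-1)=((0 6 5 12 8 9 3 2 1 14 18 15 7))^(-1)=(0 7 15 18 14 1 2 3 9 8 12 5 6)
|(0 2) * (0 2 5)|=2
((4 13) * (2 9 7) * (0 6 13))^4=((0 6 13 4)(2 9 7))^4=(13)(2 9 7)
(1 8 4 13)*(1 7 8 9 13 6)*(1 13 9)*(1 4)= [0, 4, 2, 3, 6, 5, 13, 8, 1, 9, 10, 11, 12, 7]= (1 4 6 13 7 8)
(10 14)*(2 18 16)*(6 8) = [0, 1, 18, 3, 4, 5, 8, 7, 6, 9, 14, 11, 12, 13, 10, 15, 2, 17, 16] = (2 18 16)(6 8)(10 14)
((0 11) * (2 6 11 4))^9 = ((0 4 2 6 11))^9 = (0 11 6 2 4)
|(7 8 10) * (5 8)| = 4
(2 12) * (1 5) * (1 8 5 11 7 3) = (1 11 7 3)(2 12)(5 8) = [0, 11, 12, 1, 4, 8, 6, 3, 5, 9, 10, 7, 2]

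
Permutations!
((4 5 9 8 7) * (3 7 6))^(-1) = ((3 7 4 5 9 8 6))^(-1) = (3 6 8 9 5 4 7)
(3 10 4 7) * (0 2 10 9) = (0 2 10 4 7 3 9) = [2, 1, 10, 9, 7, 5, 6, 3, 8, 0, 4]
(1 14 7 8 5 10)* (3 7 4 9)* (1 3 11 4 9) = (1 14 9 11 4)(3 7 8 5 10) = [0, 14, 2, 7, 1, 10, 6, 8, 5, 11, 3, 4, 12, 13, 9]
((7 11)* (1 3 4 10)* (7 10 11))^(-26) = (1 10 11 4 3)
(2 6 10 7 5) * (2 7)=(2 6 10)(5 7)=[0, 1, 6, 3, 4, 7, 10, 5, 8, 9, 2]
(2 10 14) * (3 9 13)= (2 10 14)(3 9 13)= [0, 1, 10, 9, 4, 5, 6, 7, 8, 13, 14, 11, 12, 3, 2]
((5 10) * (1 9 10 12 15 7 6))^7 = (1 6 7 15 12 5 10 9) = ((1 9 10 5 12 15 7 6))^7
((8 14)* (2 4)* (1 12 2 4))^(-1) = (1 2 12)(8 14)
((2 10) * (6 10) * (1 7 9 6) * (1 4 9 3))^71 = ((1 7 3)(2 4 9 6 10))^71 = (1 3 7)(2 4 9 6 10)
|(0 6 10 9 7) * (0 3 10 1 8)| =4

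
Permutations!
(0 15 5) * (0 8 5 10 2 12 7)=(0 15 10 2 12 7)(5 8)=[15, 1, 12, 3, 4, 8, 6, 0, 5, 9, 2, 11, 7, 13, 14, 10]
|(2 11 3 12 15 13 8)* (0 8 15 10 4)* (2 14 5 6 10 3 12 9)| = 70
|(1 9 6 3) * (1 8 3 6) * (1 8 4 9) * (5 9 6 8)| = 4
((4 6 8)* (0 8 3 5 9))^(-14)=(9)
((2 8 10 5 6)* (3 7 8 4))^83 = ((2 4 3 7 8 10 5 6))^83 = (2 7 5 4 8 6 3 10)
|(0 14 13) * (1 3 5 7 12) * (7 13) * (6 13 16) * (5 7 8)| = 28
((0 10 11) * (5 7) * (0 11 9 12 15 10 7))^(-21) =((0 7 5)(9 12 15 10))^(-21) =(9 10 15 12)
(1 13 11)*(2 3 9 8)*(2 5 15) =[0, 13, 3, 9, 4, 15, 6, 7, 5, 8, 10, 1, 12, 11, 14, 2] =(1 13 11)(2 3 9 8 5 15)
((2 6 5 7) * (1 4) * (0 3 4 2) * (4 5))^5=((0 3 5 7)(1 2 6 4))^5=(0 3 5 7)(1 2 6 4)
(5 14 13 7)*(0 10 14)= (0 10 14 13 7 5)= [10, 1, 2, 3, 4, 0, 6, 5, 8, 9, 14, 11, 12, 7, 13]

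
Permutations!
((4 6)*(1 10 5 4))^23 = (1 4 10 6 5)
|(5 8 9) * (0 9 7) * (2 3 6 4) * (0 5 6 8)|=9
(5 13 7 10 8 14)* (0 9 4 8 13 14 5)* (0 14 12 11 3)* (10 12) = [9, 1, 2, 0, 8, 10, 6, 12, 5, 4, 13, 3, 11, 7, 14] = (14)(0 9 4 8 5 10 13 7 12 11 3)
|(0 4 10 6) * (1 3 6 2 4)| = 12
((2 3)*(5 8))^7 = (2 3)(5 8)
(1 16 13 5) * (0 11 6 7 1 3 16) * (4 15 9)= [11, 0, 2, 16, 15, 3, 7, 1, 8, 4, 10, 6, 12, 5, 14, 9, 13]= (0 11 6 7 1)(3 16 13 5)(4 15 9)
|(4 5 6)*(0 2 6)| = 5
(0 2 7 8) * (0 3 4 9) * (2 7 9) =(0 7 8 3 4 2 9) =[7, 1, 9, 4, 2, 5, 6, 8, 3, 0]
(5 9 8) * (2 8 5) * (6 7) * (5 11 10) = (2 8)(5 9 11 10)(6 7) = [0, 1, 8, 3, 4, 9, 7, 6, 2, 11, 5, 10]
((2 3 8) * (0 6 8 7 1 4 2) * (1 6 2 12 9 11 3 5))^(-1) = ((0 2 5 1 4 12 9 11 3 7 6 8))^(-1) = (0 8 6 7 3 11 9 12 4 1 5 2)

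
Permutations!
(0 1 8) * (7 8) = [1, 7, 2, 3, 4, 5, 6, 8, 0] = (0 1 7 8)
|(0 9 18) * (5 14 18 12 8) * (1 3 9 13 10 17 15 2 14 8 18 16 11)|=14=|(0 13 10 17 15 2 14 16 11 1 3 9 12 18)(5 8)|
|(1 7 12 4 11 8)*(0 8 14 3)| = 9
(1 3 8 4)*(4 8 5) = [0, 3, 2, 5, 1, 4, 6, 7, 8] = (8)(1 3 5 4)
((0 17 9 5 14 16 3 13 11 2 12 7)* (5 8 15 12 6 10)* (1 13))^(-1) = (0 7 12 15 8 9 17)(1 3 16 14 5 10 6 2 11 13)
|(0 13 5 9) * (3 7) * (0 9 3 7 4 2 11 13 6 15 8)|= 12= |(0 6 15 8)(2 11 13 5 3 4)|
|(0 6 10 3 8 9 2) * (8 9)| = 6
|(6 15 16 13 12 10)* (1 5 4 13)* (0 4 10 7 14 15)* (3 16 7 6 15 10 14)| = 40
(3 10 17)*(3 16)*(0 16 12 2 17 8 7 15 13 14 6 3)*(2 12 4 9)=(0 16)(2 17 4 9)(3 10 8 7 15 13 14 6)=[16, 1, 17, 10, 9, 5, 3, 15, 7, 2, 8, 11, 12, 14, 6, 13, 0, 4]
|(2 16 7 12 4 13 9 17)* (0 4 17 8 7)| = |(0 4 13 9 8 7 12 17 2 16)| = 10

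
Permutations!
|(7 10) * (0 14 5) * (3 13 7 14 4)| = |(0 4 3 13 7 10 14 5)| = 8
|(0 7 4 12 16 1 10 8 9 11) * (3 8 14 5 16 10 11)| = 30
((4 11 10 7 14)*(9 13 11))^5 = ((4 9 13 11 10 7 14))^5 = (4 7 11 9 14 10 13)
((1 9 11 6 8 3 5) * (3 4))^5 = (1 4 11 5 8 9 3 6)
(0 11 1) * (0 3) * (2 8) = [11, 3, 8, 0, 4, 5, 6, 7, 2, 9, 10, 1] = (0 11 1 3)(2 8)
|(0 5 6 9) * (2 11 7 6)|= 7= |(0 5 2 11 7 6 9)|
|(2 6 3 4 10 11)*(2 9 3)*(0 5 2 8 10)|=10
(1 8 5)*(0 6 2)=(0 6 2)(1 8 5)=[6, 8, 0, 3, 4, 1, 2, 7, 5]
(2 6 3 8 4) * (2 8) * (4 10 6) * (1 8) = (1 8 10 6 3 2 4) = [0, 8, 4, 2, 1, 5, 3, 7, 10, 9, 6]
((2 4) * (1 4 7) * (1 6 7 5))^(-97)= ((1 4 2 5)(6 7))^(-97)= (1 5 2 4)(6 7)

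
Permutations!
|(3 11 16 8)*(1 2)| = |(1 2)(3 11 16 8)| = 4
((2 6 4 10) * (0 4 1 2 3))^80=(10)(1 6 2)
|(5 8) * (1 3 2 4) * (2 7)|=10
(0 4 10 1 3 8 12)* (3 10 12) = (0 4 12)(1 10)(3 8) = [4, 10, 2, 8, 12, 5, 6, 7, 3, 9, 1, 11, 0]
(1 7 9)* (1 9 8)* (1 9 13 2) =(1 7 8 9 13 2) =[0, 7, 1, 3, 4, 5, 6, 8, 9, 13, 10, 11, 12, 2]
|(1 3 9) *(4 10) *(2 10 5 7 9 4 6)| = 6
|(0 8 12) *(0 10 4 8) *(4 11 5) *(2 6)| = 6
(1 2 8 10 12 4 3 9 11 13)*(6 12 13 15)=(1 2 8 10 13)(3 9 11 15 6 12 4)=[0, 2, 8, 9, 3, 5, 12, 7, 10, 11, 13, 15, 4, 1, 14, 6]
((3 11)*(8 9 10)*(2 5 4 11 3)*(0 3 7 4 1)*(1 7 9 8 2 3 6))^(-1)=(0 1 6)(2 10 9 3 11 4 7 5)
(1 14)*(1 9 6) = [0, 14, 2, 3, 4, 5, 1, 7, 8, 6, 10, 11, 12, 13, 9] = (1 14 9 6)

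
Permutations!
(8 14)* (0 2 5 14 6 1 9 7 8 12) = (0 2 5 14 12)(1 9 7 8 6) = [2, 9, 5, 3, 4, 14, 1, 8, 6, 7, 10, 11, 0, 13, 12]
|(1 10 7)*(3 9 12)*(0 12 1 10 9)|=|(0 12 3)(1 9)(7 10)|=6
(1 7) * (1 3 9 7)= [0, 1, 2, 9, 4, 5, 6, 3, 8, 7]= (3 9 7)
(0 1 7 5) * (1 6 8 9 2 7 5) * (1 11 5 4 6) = [1, 4, 7, 3, 6, 0, 8, 11, 9, 2, 10, 5] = (0 1 4 6 8 9 2 7 11 5)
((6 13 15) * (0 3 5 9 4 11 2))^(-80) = (0 4 3 11 5 2 9)(6 13 15)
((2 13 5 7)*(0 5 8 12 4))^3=((0 5 7 2 13 8 12 4))^3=(0 2 12 5 13 4 7 8)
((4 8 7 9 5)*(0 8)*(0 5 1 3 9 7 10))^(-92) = (0 8 10)(1 3 9)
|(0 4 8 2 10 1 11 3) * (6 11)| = 9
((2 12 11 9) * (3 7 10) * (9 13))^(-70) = ((2 12 11 13 9)(3 7 10))^(-70) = (13)(3 10 7)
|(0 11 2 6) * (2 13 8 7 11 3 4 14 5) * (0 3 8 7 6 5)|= |(0 8 6 3 4 14)(2 5)(7 11 13)|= 6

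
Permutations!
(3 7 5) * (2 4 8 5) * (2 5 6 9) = (2 4 8 6 9)(3 7 5) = [0, 1, 4, 7, 8, 3, 9, 5, 6, 2]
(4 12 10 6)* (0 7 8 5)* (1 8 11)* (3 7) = (0 3 7 11 1 8 5)(4 12 10 6) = [3, 8, 2, 7, 12, 0, 4, 11, 5, 9, 6, 1, 10]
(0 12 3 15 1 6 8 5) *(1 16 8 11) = [12, 6, 2, 15, 4, 0, 11, 7, 5, 9, 10, 1, 3, 13, 14, 16, 8] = (0 12 3 15 16 8 5)(1 6 11)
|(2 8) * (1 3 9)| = 6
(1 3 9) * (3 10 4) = [0, 10, 2, 9, 3, 5, 6, 7, 8, 1, 4] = (1 10 4 3 9)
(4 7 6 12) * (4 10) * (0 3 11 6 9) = (0 3 11 6 12 10 4 7 9) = [3, 1, 2, 11, 7, 5, 12, 9, 8, 0, 4, 6, 10]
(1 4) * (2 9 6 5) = (1 4)(2 9 6 5) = [0, 4, 9, 3, 1, 2, 5, 7, 8, 6]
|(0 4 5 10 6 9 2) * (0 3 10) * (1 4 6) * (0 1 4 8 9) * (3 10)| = 14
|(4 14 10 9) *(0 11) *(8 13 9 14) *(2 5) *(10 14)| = 4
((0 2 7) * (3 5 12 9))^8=(12)(0 7 2)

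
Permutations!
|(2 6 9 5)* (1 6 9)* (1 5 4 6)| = 5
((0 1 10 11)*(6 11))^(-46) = (0 11 6 10 1)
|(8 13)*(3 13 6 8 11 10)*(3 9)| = 10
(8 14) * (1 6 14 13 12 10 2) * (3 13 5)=(1 6 14 8 5 3 13 12 10 2)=[0, 6, 1, 13, 4, 3, 14, 7, 5, 9, 2, 11, 10, 12, 8]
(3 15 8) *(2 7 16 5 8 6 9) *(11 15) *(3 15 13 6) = (2 7 16 5 8 15 3 11 13 6 9) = [0, 1, 7, 11, 4, 8, 9, 16, 15, 2, 10, 13, 12, 6, 14, 3, 5]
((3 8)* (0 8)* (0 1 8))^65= (1 3 8)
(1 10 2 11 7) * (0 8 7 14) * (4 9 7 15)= (0 8 15 4 9 7 1 10 2 11 14)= [8, 10, 11, 3, 9, 5, 6, 1, 15, 7, 2, 14, 12, 13, 0, 4]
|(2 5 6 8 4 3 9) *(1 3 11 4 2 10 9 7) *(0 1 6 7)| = |(0 1 3)(2 5 7 6 8)(4 11)(9 10)| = 30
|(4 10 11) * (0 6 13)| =3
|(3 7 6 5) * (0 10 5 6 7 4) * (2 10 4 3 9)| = 4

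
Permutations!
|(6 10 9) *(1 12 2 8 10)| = |(1 12 2 8 10 9 6)| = 7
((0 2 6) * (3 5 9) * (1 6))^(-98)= (0 1)(2 6)(3 5 9)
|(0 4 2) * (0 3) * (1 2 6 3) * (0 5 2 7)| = |(0 4 6 3 5 2 1 7)| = 8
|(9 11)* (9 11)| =|(11)| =1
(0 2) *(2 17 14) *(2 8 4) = [17, 1, 0, 3, 2, 5, 6, 7, 4, 9, 10, 11, 12, 13, 8, 15, 16, 14] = (0 17 14 8 4 2)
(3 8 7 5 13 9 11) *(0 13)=(0 13 9 11 3 8 7 5)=[13, 1, 2, 8, 4, 0, 6, 5, 7, 11, 10, 3, 12, 9]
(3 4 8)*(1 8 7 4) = [0, 8, 2, 1, 7, 5, 6, 4, 3] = (1 8 3)(4 7)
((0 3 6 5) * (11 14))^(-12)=((0 3 6 5)(11 14))^(-12)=(14)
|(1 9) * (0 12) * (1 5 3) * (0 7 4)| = |(0 12 7 4)(1 9 5 3)| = 4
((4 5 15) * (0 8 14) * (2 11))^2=((0 8 14)(2 11)(4 5 15))^2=(0 14 8)(4 15 5)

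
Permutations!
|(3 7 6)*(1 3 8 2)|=6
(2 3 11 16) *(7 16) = [0, 1, 3, 11, 4, 5, 6, 16, 8, 9, 10, 7, 12, 13, 14, 15, 2] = (2 3 11 7 16)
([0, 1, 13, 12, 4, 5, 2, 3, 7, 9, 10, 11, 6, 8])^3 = [0, 1, 7, 2, 4, 5, 8, 6, 12, 9, 10, 11, 13, 3]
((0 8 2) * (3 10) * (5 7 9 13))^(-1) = ((0 8 2)(3 10)(5 7 9 13))^(-1) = (0 2 8)(3 10)(5 13 9 7)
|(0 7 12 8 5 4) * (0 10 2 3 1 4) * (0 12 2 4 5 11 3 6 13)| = |(0 7 2 6 13)(1 5 12 8 11 3)(4 10)| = 30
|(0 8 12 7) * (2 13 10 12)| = |(0 8 2 13 10 12 7)| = 7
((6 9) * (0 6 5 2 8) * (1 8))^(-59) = (0 2 6 1 9 8 5) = ((0 6 9 5 2 1 8))^(-59)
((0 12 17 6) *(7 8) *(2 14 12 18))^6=((0 18 2 14 12 17 6)(7 8))^6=(0 6 17 12 14 2 18)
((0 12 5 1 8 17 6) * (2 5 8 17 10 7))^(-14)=(0 5 8 17 7)(1 10 6 2 12)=((0 12 8 10 7 2 5 1 17 6))^(-14)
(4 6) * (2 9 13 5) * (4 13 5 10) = [0, 1, 9, 3, 6, 2, 13, 7, 8, 5, 4, 11, 12, 10] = (2 9 5)(4 6 13 10)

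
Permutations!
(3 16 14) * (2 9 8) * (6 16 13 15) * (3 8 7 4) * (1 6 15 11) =(1 6 16 14 8 2 9 7 4 3 13 11) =[0, 6, 9, 13, 3, 5, 16, 4, 2, 7, 10, 1, 12, 11, 8, 15, 14]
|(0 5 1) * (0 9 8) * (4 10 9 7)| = 8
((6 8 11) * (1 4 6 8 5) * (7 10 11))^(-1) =((1 4 6 5)(7 10 11 8))^(-1) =(1 5 6 4)(7 8 11 10)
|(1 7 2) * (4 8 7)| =|(1 4 8 7 2)| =5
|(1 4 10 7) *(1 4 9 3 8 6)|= 15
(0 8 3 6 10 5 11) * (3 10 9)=[8, 1, 2, 6, 4, 11, 9, 7, 10, 3, 5, 0]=(0 8 10 5 11)(3 6 9)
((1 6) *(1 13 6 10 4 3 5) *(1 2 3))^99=((1 10 4)(2 3 5)(6 13))^99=(6 13)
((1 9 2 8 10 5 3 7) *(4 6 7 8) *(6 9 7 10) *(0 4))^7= (0 2 9 4)(1 7)(3 6 5 8 10)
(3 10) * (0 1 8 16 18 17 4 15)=(0 1 8 16 18 17 4 15)(3 10)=[1, 8, 2, 10, 15, 5, 6, 7, 16, 9, 3, 11, 12, 13, 14, 0, 18, 4, 17]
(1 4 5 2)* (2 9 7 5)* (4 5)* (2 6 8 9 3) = [0, 5, 1, 2, 6, 3, 8, 4, 9, 7] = (1 5 3 2)(4 6 8 9 7)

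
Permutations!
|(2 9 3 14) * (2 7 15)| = |(2 9 3 14 7 15)| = 6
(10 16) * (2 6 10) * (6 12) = (2 12 6 10 16) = [0, 1, 12, 3, 4, 5, 10, 7, 8, 9, 16, 11, 6, 13, 14, 15, 2]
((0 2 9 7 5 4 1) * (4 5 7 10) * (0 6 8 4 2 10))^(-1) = (0 9 2 10)(1 4 8 6)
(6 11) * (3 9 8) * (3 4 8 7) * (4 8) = (3 9 7)(6 11) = [0, 1, 2, 9, 4, 5, 11, 3, 8, 7, 10, 6]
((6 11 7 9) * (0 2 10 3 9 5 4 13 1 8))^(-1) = (0 8 1 13 4 5 7 11 6 9 3 10 2)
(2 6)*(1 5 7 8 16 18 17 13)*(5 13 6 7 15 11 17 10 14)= [0, 13, 7, 3, 4, 15, 2, 8, 16, 9, 14, 17, 12, 1, 5, 11, 18, 6, 10]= (1 13)(2 7 8 16 18 10 14 5 15 11 17 6)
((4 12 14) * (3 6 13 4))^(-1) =((3 6 13 4 12 14))^(-1) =(3 14 12 4 13 6)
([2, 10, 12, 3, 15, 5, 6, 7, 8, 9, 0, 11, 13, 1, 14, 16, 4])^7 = (0 2 12 13 1 10)(4 15 16)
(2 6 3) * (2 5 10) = [0, 1, 6, 5, 4, 10, 3, 7, 8, 9, 2] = (2 6 3 5 10)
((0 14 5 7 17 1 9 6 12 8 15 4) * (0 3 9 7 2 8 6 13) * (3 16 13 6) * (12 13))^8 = (0 12 2 6 4 14 3 8 13 16 5 9 15)(1 17 7) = ((0 14 5 2 8 15 4 16 12 3 9 6 13)(1 7 17))^8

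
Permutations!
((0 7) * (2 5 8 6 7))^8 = ((0 2 5 8 6 7))^8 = (0 5 6)(2 8 7)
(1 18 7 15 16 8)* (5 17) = [0, 18, 2, 3, 4, 17, 6, 15, 1, 9, 10, 11, 12, 13, 14, 16, 8, 5, 7] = (1 18 7 15 16 8)(5 17)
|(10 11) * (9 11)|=3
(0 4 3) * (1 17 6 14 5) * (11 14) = (0 4 3)(1 17 6 11 14 5) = [4, 17, 2, 0, 3, 1, 11, 7, 8, 9, 10, 14, 12, 13, 5, 15, 16, 6]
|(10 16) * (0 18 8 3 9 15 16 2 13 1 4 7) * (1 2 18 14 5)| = 42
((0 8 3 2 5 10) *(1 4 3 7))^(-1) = ((0 8 7 1 4 3 2 5 10))^(-1) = (0 10 5 2 3 4 1 7 8)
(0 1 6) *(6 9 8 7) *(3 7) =[1, 9, 2, 7, 4, 5, 0, 6, 3, 8] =(0 1 9 8 3 7 6)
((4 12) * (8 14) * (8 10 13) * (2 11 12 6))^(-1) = (2 6 4 12 11)(8 13 10 14)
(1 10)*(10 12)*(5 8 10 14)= (1 12 14 5 8 10)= [0, 12, 2, 3, 4, 8, 6, 7, 10, 9, 1, 11, 14, 13, 5]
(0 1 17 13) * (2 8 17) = (0 1 2 8 17 13) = [1, 2, 8, 3, 4, 5, 6, 7, 17, 9, 10, 11, 12, 0, 14, 15, 16, 13]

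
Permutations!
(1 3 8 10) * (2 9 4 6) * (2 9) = (1 3 8 10)(4 6 9) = [0, 3, 2, 8, 6, 5, 9, 7, 10, 4, 1]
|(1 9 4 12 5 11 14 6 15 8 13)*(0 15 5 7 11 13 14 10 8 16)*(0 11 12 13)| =36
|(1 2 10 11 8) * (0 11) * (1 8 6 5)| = 7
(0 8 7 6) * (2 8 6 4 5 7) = (0 6)(2 8)(4 5 7) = [6, 1, 8, 3, 5, 7, 0, 4, 2]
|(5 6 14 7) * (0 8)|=|(0 8)(5 6 14 7)|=4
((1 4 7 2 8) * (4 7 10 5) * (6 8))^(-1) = (1 8 6 2 7)(4 5 10)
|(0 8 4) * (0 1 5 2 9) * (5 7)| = 8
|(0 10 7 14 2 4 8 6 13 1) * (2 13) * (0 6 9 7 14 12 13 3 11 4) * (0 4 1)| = 14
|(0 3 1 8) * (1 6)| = |(0 3 6 1 8)| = 5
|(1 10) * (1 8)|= |(1 10 8)|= 3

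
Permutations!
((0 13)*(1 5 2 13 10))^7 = (0 10 1 5 2 13)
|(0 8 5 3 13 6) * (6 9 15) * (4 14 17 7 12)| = |(0 8 5 3 13 9 15 6)(4 14 17 7 12)| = 40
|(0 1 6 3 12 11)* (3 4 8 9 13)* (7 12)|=|(0 1 6 4 8 9 13 3 7 12 11)|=11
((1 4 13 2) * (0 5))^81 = ((0 5)(1 4 13 2))^81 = (0 5)(1 4 13 2)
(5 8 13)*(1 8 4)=(1 8 13 5 4)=[0, 8, 2, 3, 1, 4, 6, 7, 13, 9, 10, 11, 12, 5]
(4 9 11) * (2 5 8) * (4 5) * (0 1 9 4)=(0 1 9 11 5 8 2)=[1, 9, 0, 3, 4, 8, 6, 7, 2, 11, 10, 5]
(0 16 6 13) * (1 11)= (0 16 6 13)(1 11)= [16, 11, 2, 3, 4, 5, 13, 7, 8, 9, 10, 1, 12, 0, 14, 15, 6]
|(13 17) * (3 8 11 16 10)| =10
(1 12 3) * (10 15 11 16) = (1 12 3)(10 15 11 16) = [0, 12, 2, 1, 4, 5, 6, 7, 8, 9, 15, 16, 3, 13, 14, 11, 10]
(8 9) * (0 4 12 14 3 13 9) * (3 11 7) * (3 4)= (0 3 13 9 8)(4 12 14 11 7)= [3, 1, 2, 13, 12, 5, 6, 4, 0, 8, 10, 7, 14, 9, 11]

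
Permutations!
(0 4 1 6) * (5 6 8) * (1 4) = [1, 8, 2, 3, 4, 6, 0, 7, 5] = (0 1 8 5 6)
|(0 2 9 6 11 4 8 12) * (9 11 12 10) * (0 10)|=|(0 2 11 4 8)(6 12 10 9)|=20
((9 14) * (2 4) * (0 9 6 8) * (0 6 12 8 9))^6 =(6 9 14 12 8) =((2 4)(6 9 14 12 8))^6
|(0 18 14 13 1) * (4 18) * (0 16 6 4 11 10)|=21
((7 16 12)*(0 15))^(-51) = (16)(0 15)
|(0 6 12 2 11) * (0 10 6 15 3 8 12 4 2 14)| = 30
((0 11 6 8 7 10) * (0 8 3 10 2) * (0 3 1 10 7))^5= (0 8 10 1 6 11)(2 7 3)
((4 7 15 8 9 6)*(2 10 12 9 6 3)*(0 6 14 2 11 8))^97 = ((0 6 4 7 15)(2 10 12 9 3 11 8 14))^97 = (0 4 15 6 7)(2 10 12 9 3 11 8 14)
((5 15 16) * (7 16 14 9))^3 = (5 9)(7 15)(14 16) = ((5 15 14 9 7 16))^3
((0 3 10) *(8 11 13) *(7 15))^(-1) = ((0 3 10)(7 15)(8 11 13))^(-1) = (0 10 3)(7 15)(8 13 11)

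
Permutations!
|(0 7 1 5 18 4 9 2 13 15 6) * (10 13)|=|(0 7 1 5 18 4 9 2 10 13 15 6)|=12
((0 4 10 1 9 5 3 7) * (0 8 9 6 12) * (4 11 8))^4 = ((0 11 8 9 5 3 7 4 10 1 6 12))^4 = (0 5 10)(1 11 3)(4 12 9)(6 8 7)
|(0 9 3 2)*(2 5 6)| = 6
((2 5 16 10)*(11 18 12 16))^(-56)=((2 5 11 18 12 16 10))^(-56)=(18)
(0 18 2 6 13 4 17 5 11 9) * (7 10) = [18, 1, 6, 3, 17, 11, 13, 10, 8, 0, 7, 9, 12, 4, 14, 15, 16, 5, 2] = (0 18 2 6 13 4 17 5 11 9)(7 10)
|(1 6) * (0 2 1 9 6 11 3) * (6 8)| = |(0 2 1 11 3)(6 9 8)| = 15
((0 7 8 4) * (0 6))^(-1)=((0 7 8 4 6))^(-1)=(0 6 4 8 7)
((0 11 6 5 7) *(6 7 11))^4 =(0 7 11 5 6)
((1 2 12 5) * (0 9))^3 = (0 9)(1 5 12 2)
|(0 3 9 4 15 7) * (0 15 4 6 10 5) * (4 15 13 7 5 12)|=18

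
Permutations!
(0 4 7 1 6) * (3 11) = (0 4 7 1 6)(3 11) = [4, 6, 2, 11, 7, 5, 0, 1, 8, 9, 10, 3]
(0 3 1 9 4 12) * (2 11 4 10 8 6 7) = [3, 9, 11, 1, 12, 5, 7, 2, 6, 10, 8, 4, 0] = (0 3 1 9 10 8 6 7 2 11 4 12)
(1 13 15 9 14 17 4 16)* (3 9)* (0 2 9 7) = (0 2 9 14 17 4 16 1 13 15 3 7) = [2, 13, 9, 7, 16, 5, 6, 0, 8, 14, 10, 11, 12, 15, 17, 3, 1, 4]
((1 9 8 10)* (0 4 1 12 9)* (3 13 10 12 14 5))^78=(3 14 13 5 10)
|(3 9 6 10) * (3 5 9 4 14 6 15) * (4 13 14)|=8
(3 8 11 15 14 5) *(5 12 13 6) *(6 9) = [0, 1, 2, 8, 4, 3, 5, 7, 11, 6, 10, 15, 13, 9, 12, 14] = (3 8 11 15 14 12 13 9 6 5)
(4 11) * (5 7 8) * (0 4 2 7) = (0 4 11 2 7 8 5) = [4, 1, 7, 3, 11, 0, 6, 8, 5, 9, 10, 2]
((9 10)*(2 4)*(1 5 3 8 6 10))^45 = (1 8 9 3 10 5 6)(2 4)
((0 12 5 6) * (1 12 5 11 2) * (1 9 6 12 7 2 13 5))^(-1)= ((0 1 7 2 9 6)(5 12 11 13))^(-1)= (0 6 9 2 7 1)(5 13 11 12)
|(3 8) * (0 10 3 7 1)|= 6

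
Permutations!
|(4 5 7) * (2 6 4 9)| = 6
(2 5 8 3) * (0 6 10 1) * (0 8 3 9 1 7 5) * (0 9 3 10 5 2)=(0 6 5 10 7 2 9 1 8 3)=[6, 8, 9, 0, 4, 10, 5, 2, 3, 1, 7]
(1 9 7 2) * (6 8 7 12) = (1 9 12 6 8 7 2) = [0, 9, 1, 3, 4, 5, 8, 2, 7, 12, 10, 11, 6]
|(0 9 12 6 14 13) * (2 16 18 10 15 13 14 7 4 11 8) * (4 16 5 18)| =15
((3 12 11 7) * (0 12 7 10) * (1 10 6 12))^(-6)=((0 1 10)(3 7)(6 12 11))^(-6)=(12)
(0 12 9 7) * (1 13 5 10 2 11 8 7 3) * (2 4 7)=(0 12 9 3 1 13 5 10 4 7)(2 11 8)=[12, 13, 11, 1, 7, 10, 6, 0, 2, 3, 4, 8, 9, 5]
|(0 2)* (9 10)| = |(0 2)(9 10)| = 2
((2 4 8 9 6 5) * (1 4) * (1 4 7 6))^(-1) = ((1 7 6 5 2 4 8 9))^(-1) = (1 9 8 4 2 5 6 7)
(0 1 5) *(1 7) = (0 7 1 5) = [7, 5, 2, 3, 4, 0, 6, 1]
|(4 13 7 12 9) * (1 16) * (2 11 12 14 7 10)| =|(1 16)(2 11 12 9 4 13 10)(7 14)| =14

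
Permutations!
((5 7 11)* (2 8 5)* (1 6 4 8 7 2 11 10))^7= ((11)(1 6 4 8 5 2 7 10))^7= (11)(1 10 7 2 5 8 4 6)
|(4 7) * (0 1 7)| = 4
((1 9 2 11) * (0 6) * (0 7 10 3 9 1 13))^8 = ((0 6 7 10 3 9 2 11 13))^8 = (0 13 11 2 9 3 10 7 6)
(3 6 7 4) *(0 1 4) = (0 1 4 3 6 7) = [1, 4, 2, 6, 3, 5, 7, 0]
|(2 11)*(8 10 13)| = 6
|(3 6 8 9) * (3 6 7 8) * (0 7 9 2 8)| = |(0 7)(2 8)(3 9 6)| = 6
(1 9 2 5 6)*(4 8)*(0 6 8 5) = [6, 9, 0, 3, 5, 8, 1, 7, 4, 2] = (0 6 1 9 2)(4 5 8)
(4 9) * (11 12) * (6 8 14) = (4 9)(6 8 14)(11 12) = [0, 1, 2, 3, 9, 5, 8, 7, 14, 4, 10, 12, 11, 13, 6]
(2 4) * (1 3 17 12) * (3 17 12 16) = [0, 17, 4, 12, 2, 5, 6, 7, 8, 9, 10, 11, 1, 13, 14, 15, 3, 16] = (1 17 16 3 12)(2 4)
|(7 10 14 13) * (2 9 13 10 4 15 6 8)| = 8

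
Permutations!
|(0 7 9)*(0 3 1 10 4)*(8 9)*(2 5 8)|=|(0 7 2 5 8 9 3 1 10 4)|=10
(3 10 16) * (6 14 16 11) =(3 10 11 6 14 16) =[0, 1, 2, 10, 4, 5, 14, 7, 8, 9, 11, 6, 12, 13, 16, 15, 3]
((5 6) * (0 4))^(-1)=(0 4)(5 6)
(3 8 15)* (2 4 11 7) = (2 4 11 7)(3 8 15) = [0, 1, 4, 8, 11, 5, 6, 2, 15, 9, 10, 7, 12, 13, 14, 3]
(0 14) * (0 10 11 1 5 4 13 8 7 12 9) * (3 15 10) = [14, 5, 2, 15, 13, 4, 6, 12, 7, 0, 11, 1, 9, 8, 3, 10] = (0 14 3 15 10 11 1 5 4 13 8 7 12 9)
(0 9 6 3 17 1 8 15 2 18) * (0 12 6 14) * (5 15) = [9, 8, 18, 17, 4, 15, 3, 7, 5, 14, 10, 11, 6, 13, 0, 2, 16, 1, 12] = (0 9 14)(1 8 5 15 2 18 12 6 3 17)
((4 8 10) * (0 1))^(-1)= ((0 1)(4 8 10))^(-1)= (0 1)(4 10 8)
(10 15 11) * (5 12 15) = (5 12 15 11 10) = [0, 1, 2, 3, 4, 12, 6, 7, 8, 9, 5, 10, 15, 13, 14, 11]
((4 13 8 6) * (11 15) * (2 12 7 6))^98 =((2 12 7 6 4 13 8)(11 15))^98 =(15)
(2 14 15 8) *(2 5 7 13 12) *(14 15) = (2 15 8 5 7 13 12) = [0, 1, 15, 3, 4, 7, 6, 13, 5, 9, 10, 11, 2, 12, 14, 8]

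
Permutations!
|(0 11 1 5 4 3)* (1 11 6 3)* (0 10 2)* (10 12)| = |(0 6 3 12 10 2)(1 5 4)| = 6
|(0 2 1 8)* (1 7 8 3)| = 4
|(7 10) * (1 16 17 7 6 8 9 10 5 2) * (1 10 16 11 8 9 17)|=11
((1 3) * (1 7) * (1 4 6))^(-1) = ((1 3 7 4 6))^(-1) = (1 6 4 7 3)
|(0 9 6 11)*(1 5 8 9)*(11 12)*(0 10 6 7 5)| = 4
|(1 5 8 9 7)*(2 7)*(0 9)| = |(0 9 2 7 1 5 8)| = 7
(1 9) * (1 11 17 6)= (1 9 11 17 6)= [0, 9, 2, 3, 4, 5, 1, 7, 8, 11, 10, 17, 12, 13, 14, 15, 16, 6]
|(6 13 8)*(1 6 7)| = |(1 6 13 8 7)| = 5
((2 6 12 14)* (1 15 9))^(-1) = (1 9 15)(2 14 12 6)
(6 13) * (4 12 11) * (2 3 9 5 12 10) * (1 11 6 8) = (1 11 4 10 2 3 9 5 12 6 13 8) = [0, 11, 3, 9, 10, 12, 13, 7, 1, 5, 2, 4, 6, 8]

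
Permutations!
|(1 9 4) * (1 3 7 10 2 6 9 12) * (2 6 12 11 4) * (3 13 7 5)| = |(1 11 4 13 7 10 6 9 2 12)(3 5)| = 10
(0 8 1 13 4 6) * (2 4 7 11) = (0 8 1 13 7 11 2 4 6) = [8, 13, 4, 3, 6, 5, 0, 11, 1, 9, 10, 2, 12, 7]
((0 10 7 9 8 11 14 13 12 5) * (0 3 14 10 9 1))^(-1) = ((0 9 8 11 10 7 1)(3 14 13 12 5))^(-1) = (0 1 7 10 11 8 9)(3 5 12 13 14)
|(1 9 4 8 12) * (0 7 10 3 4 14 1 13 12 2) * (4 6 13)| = |(0 7 10 3 6 13 12 4 8 2)(1 9 14)| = 30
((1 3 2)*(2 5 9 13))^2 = ((1 3 5 9 13 2))^2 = (1 5 13)(2 3 9)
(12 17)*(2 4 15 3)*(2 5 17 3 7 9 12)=[0, 1, 4, 5, 15, 17, 6, 9, 8, 12, 10, 11, 3, 13, 14, 7, 16, 2]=(2 4 15 7 9 12 3 5 17)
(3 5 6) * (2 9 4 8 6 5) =(2 9 4 8 6 3) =[0, 1, 9, 2, 8, 5, 3, 7, 6, 4]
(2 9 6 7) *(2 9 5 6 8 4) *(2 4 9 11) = (2 5 6 7 11)(8 9) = [0, 1, 5, 3, 4, 6, 7, 11, 9, 8, 10, 2]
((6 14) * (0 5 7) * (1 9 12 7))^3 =(0 9)(1 7)(5 12)(6 14)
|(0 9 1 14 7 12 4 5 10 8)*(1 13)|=11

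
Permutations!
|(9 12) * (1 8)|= |(1 8)(9 12)|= 2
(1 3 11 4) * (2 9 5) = [0, 3, 9, 11, 1, 2, 6, 7, 8, 5, 10, 4] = (1 3 11 4)(2 9 5)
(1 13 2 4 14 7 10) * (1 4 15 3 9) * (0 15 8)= (0 15 3 9 1 13 2 8)(4 14 7 10)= [15, 13, 8, 9, 14, 5, 6, 10, 0, 1, 4, 11, 12, 2, 7, 3]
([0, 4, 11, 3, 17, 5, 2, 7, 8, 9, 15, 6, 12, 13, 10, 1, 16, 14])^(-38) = [0, 10, 11, 3, 15, 5, 2, 7, 8, 9, 17, 6, 12, 13, 4, 14, 16, 1]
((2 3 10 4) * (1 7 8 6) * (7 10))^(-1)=((1 10 4 2 3 7 8 6))^(-1)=(1 6 8 7 3 2 4 10)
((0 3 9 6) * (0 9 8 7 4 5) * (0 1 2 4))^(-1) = (0 7 8 3)(1 5 4 2)(6 9)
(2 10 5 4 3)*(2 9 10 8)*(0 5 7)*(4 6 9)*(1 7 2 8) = (0 5 6 9 10 2 1 7)(3 4) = [5, 7, 1, 4, 3, 6, 9, 0, 8, 10, 2]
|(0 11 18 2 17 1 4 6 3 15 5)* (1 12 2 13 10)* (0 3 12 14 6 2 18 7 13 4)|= 42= |(0 11 7 13 10 1)(2 17 14 6 12 18 4)(3 15 5)|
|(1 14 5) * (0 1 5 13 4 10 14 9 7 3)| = 20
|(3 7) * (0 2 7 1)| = |(0 2 7 3 1)| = 5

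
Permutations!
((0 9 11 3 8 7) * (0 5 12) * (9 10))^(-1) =((0 10 9 11 3 8 7 5 12))^(-1) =(0 12 5 7 8 3 11 9 10)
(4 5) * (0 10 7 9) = (0 10 7 9)(4 5) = [10, 1, 2, 3, 5, 4, 6, 9, 8, 0, 7]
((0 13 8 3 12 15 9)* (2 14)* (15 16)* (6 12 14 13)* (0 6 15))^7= (0 15 9 6 12 16)(2 8 14 13 3)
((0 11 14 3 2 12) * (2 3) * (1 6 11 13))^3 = (0 6 2 13 11 12 1 14) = ((0 13 1 6 11 14 2 12))^3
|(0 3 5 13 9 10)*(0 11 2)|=|(0 3 5 13 9 10 11 2)|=8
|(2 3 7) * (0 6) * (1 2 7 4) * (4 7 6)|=|(0 4 1 2 3 7 6)|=7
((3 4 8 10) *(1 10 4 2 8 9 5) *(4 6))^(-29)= (1 9 6 2 10 5 4 8 3)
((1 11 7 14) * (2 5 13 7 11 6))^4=(1 13 6 7 2 14 5)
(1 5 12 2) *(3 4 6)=(1 5 12 2)(3 4 6)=[0, 5, 1, 4, 6, 12, 3, 7, 8, 9, 10, 11, 2]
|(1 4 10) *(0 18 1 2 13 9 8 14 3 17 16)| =13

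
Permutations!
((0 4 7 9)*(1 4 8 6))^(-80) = (0 4 8 7 6 9 1)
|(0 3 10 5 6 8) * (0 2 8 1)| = 6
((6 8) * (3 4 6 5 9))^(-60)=((3 4 6 8 5 9))^(-60)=(9)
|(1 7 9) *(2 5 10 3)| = 12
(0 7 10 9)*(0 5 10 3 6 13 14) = (0 7 3 6 13 14)(5 10 9) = [7, 1, 2, 6, 4, 10, 13, 3, 8, 5, 9, 11, 12, 14, 0]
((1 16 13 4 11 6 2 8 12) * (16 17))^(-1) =(1 12 8 2 6 11 4 13 16 17)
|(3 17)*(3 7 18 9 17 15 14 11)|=|(3 15 14 11)(7 18 9 17)|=4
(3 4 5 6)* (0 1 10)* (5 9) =(0 1 10)(3 4 9 5 6) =[1, 10, 2, 4, 9, 6, 3, 7, 8, 5, 0]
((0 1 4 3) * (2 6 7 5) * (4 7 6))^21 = (7)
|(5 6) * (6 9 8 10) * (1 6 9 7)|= 12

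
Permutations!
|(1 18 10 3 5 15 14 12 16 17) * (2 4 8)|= 30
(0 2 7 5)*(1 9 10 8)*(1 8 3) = [2, 9, 7, 1, 4, 0, 6, 5, 8, 10, 3] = (0 2 7 5)(1 9 10 3)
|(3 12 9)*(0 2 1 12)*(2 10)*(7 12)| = |(0 10 2 1 7 12 9 3)| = 8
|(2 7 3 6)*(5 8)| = 4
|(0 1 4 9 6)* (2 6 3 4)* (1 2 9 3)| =|(0 2 6)(1 9)(3 4)| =6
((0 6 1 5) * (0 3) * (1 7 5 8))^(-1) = (0 3 5 7 6)(1 8)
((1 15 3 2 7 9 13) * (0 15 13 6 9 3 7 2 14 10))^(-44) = ((0 15 7 3 14 10)(1 13)(6 9))^(-44) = (0 14 7)(3 15 10)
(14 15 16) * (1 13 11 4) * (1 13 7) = (1 7)(4 13 11)(14 15 16) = [0, 7, 2, 3, 13, 5, 6, 1, 8, 9, 10, 4, 12, 11, 15, 16, 14]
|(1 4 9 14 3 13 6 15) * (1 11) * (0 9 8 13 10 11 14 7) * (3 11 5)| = 24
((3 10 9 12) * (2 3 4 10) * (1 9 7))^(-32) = (1 10 12)(4 9 7)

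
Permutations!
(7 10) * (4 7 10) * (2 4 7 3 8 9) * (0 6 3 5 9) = [6, 1, 4, 8, 5, 9, 3, 7, 0, 2, 10] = (10)(0 6 3 8)(2 4 5 9)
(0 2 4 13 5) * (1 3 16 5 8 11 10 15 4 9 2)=(0 1 3 16 5)(2 9)(4 13 8 11 10 15)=[1, 3, 9, 16, 13, 0, 6, 7, 11, 2, 15, 10, 12, 8, 14, 4, 5]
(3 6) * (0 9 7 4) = [9, 1, 2, 6, 0, 5, 3, 4, 8, 7] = (0 9 7 4)(3 6)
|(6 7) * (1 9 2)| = 6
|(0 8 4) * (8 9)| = 4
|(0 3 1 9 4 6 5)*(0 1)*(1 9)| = 4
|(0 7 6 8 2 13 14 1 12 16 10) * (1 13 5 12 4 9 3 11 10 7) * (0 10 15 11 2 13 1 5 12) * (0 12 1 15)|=55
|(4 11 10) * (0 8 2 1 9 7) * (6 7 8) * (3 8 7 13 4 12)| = 13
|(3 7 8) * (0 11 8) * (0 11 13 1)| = |(0 13 1)(3 7 11 8)| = 12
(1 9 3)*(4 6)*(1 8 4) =(1 9 3 8 4 6) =[0, 9, 2, 8, 6, 5, 1, 7, 4, 3]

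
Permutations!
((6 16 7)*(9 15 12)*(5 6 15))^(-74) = (5 7 9 16 12 6 15)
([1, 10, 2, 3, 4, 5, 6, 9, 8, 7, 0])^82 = (0 1 10)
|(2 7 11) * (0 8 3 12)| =|(0 8 3 12)(2 7 11)| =12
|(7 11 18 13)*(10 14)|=|(7 11 18 13)(10 14)|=4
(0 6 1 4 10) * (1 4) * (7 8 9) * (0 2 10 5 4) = [6, 1, 10, 3, 5, 4, 0, 8, 9, 7, 2] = (0 6)(2 10)(4 5)(7 8 9)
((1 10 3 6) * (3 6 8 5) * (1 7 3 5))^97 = ((1 10 6 7 3 8))^97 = (1 10 6 7 3 8)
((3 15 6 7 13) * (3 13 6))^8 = ((3 15)(6 7))^8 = (15)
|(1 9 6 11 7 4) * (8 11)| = 7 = |(1 9 6 8 11 7 4)|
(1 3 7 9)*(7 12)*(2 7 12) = (12)(1 3 2 7 9) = [0, 3, 7, 2, 4, 5, 6, 9, 8, 1, 10, 11, 12]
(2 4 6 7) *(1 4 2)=(1 4 6 7)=[0, 4, 2, 3, 6, 5, 7, 1]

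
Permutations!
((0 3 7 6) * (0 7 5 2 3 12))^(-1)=(0 12)(2 5 3)(6 7)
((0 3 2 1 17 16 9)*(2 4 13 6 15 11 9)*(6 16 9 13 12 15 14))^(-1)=(0 9 17 1 2 16 13 11 15 12 4 3)(6 14)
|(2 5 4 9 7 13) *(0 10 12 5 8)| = 10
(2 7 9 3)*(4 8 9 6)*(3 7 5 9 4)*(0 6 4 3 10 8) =[6, 1, 5, 2, 0, 9, 10, 4, 3, 7, 8] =(0 6 10 8 3 2 5 9 7 4)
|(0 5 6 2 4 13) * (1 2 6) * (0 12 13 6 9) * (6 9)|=6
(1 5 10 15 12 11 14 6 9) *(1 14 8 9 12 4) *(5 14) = (1 14 6 12 11 8 9 5 10 15 4) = [0, 14, 2, 3, 1, 10, 12, 7, 9, 5, 15, 8, 11, 13, 6, 4]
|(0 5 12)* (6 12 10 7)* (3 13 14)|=|(0 5 10 7 6 12)(3 13 14)|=6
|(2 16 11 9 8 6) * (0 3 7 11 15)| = 10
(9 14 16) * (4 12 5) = (4 12 5)(9 14 16) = [0, 1, 2, 3, 12, 4, 6, 7, 8, 14, 10, 11, 5, 13, 16, 15, 9]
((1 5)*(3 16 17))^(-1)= ((1 5)(3 16 17))^(-1)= (1 5)(3 17 16)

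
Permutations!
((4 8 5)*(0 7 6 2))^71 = ((0 7 6 2)(4 8 5))^71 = (0 2 6 7)(4 5 8)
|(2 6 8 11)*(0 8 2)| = |(0 8 11)(2 6)| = 6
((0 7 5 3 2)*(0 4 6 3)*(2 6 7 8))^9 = ((0 8 2 4 7 5)(3 6))^9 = (0 4)(2 5)(3 6)(7 8)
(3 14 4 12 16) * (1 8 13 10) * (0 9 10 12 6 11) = [9, 8, 2, 14, 6, 5, 11, 7, 13, 10, 1, 0, 16, 12, 4, 15, 3] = (0 9 10 1 8 13 12 16 3 14 4 6 11)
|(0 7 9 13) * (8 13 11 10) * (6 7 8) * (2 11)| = 6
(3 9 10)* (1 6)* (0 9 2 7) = [9, 6, 7, 2, 4, 5, 1, 0, 8, 10, 3] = (0 9 10 3 2 7)(1 6)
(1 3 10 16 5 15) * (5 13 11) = [0, 3, 2, 10, 4, 15, 6, 7, 8, 9, 16, 5, 12, 11, 14, 1, 13] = (1 3 10 16 13 11 5 15)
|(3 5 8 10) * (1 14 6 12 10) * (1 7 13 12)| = 21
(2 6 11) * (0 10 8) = [10, 1, 6, 3, 4, 5, 11, 7, 0, 9, 8, 2] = (0 10 8)(2 6 11)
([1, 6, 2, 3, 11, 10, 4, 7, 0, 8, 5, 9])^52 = [4, 11, 2, 3, 8, 5, 9, 7, 6, 1, 10, 0]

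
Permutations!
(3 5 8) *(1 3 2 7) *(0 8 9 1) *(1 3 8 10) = (0 10 1 8 2 7)(3 5 9) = [10, 8, 7, 5, 4, 9, 6, 0, 2, 3, 1]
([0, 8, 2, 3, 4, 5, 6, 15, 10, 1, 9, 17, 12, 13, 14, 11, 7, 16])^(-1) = [0, 9, 2, 3, 4, 5, 6, 16, 1, 10, 8, 15, 12, 13, 14, 7, 17, 11]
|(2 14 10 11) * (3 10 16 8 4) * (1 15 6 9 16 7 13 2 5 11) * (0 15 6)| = |(0 15)(1 6 9 16 8 4 3 10)(2 14 7 13)(5 11)| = 8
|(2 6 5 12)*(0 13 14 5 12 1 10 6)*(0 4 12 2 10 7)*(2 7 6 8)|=35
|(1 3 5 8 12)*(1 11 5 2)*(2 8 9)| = |(1 3 8 12 11 5 9 2)| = 8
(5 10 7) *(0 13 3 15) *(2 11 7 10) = (0 13 3 15)(2 11 7 5) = [13, 1, 11, 15, 4, 2, 6, 5, 8, 9, 10, 7, 12, 3, 14, 0]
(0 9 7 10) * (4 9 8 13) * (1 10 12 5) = (0 8 13 4 9 7 12 5 1 10) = [8, 10, 2, 3, 9, 1, 6, 12, 13, 7, 0, 11, 5, 4]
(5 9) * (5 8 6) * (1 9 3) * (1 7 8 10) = [0, 9, 2, 7, 4, 3, 5, 8, 6, 10, 1] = (1 9 10)(3 7 8 6 5)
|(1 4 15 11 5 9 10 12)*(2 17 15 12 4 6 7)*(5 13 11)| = |(1 6 7 2 17 15 5 9 10 4 12)(11 13)| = 22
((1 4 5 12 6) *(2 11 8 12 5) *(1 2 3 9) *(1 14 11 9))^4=((1 4 3)(2 9 14 11 8 12 6))^4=(1 4 3)(2 8 9 12 14 6 11)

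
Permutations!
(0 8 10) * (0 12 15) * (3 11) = (0 8 10 12 15)(3 11) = [8, 1, 2, 11, 4, 5, 6, 7, 10, 9, 12, 3, 15, 13, 14, 0]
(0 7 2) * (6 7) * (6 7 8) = (0 7 2)(6 8) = [7, 1, 0, 3, 4, 5, 8, 2, 6]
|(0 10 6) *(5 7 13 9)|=12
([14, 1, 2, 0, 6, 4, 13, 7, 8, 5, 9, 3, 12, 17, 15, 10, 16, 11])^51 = (0 10 4 17)(3 15 5 13)(6 11 14 9)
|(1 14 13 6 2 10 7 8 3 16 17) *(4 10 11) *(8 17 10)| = |(1 14 13 6 2 11 4 8 3 16 10 7 17)| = 13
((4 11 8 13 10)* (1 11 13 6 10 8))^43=(1 11)(4 6 13 10 8)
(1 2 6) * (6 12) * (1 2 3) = (1 3)(2 12 6) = [0, 3, 12, 1, 4, 5, 2, 7, 8, 9, 10, 11, 6]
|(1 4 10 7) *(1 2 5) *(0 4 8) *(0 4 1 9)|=|(0 1 8 4 10 7 2 5 9)|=9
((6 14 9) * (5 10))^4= ((5 10)(6 14 9))^4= (6 14 9)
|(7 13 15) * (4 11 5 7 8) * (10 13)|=|(4 11 5 7 10 13 15 8)|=8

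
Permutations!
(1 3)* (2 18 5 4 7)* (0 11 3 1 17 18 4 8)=(0 11 3 17 18 5 8)(2 4 7)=[11, 1, 4, 17, 7, 8, 6, 2, 0, 9, 10, 3, 12, 13, 14, 15, 16, 18, 5]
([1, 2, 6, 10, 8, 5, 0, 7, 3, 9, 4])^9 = [1, 2, 6, 10, 8, 5, 0, 7, 3, 9, 4]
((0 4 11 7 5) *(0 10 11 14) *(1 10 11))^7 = (0 4 14)(1 10)(5 11 7)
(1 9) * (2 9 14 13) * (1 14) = (2 9 14 13) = [0, 1, 9, 3, 4, 5, 6, 7, 8, 14, 10, 11, 12, 2, 13]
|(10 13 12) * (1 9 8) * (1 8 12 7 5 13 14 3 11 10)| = |(1 9 12)(3 11 10 14)(5 13 7)| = 12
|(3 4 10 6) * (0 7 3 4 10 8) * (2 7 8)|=6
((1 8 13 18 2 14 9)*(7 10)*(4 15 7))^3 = ((1 8 13 18 2 14 9)(4 15 7 10))^3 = (1 18 9 13 14 8 2)(4 10 7 15)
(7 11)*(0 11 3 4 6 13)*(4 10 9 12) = (0 11 7 3 10 9 12 4 6 13) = [11, 1, 2, 10, 6, 5, 13, 3, 8, 12, 9, 7, 4, 0]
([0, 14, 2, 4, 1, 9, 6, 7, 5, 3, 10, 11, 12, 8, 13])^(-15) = (1 14 13 8 5 9 3 4)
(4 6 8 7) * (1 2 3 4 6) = (1 2 3 4)(6 8 7) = [0, 2, 3, 4, 1, 5, 8, 6, 7]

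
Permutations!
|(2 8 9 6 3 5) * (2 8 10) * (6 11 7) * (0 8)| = 8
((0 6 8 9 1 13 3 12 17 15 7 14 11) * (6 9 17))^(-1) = (0 11 14 7 15 17 8 6 12 3 13 1 9) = ((0 9 1 13 3 12 6 8 17 15 7 14 11))^(-1)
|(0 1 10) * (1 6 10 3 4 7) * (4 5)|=15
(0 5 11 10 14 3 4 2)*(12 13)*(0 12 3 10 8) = (0 5 11 8)(2 12 13 3 4)(10 14) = [5, 1, 12, 4, 2, 11, 6, 7, 0, 9, 14, 8, 13, 3, 10]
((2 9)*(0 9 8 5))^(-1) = ((0 9 2 8 5))^(-1) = (0 5 8 2 9)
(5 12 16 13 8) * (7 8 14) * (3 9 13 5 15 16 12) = [0, 1, 2, 9, 4, 3, 6, 8, 15, 13, 10, 11, 12, 14, 7, 16, 5] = (3 9 13 14 7 8 15 16 5)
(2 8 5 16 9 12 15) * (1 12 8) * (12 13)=(1 13 12 15 2)(5 16 9 8)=[0, 13, 1, 3, 4, 16, 6, 7, 5, 8, 10, 11, 15, 12, 14, 2, 9]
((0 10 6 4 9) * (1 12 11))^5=(1 11 12)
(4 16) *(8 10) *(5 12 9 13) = (4 16)(5 12 9 13)(8 10) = [0, 1, 2, 3, 16, 12, 6, 7, 10, 13, 8, 11, 9, 5, 14, 15, 4]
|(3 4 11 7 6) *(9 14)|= |(3 4 11 7 6)(9 14)|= 10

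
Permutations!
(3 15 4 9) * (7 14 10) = [0, 1, 2, 15, 9, 5, 6, 14, 8, 3, 7, 11, 12, 13, 10, 4] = (3 15 4 9)(7 14 10)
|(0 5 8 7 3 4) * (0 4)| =5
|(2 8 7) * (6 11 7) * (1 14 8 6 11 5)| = |(1 14 8 11 7 2 6 5)| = 8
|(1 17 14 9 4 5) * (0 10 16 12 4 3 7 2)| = 13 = |(0 10 16 12 4 5 1 17 14 9 3 7 2)|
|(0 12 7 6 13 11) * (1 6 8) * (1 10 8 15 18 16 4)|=22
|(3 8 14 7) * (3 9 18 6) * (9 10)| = |(3 8 14 7 10 9 18 6)| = 8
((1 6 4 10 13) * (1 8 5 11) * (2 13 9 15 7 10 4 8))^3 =(1 5 6 11 8)(2 13)(7 15 9 10)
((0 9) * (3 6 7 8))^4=(9)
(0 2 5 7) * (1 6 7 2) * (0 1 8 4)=[8, 6, 5, 3, 0, 2, 7, 1, 4]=(0 8 4)(1 6 7)(2 5)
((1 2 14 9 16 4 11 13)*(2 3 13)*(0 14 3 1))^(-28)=(0 13 3 2 11 4 16 9 14)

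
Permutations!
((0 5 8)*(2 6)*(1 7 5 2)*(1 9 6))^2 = (9)(0 1 5)(2 7 8)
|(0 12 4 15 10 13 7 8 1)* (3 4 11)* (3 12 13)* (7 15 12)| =11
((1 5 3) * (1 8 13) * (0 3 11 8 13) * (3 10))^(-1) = ((0 10 3 13 1 5 11 8))^(-1) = (0 8 11 5 1 13 3 10)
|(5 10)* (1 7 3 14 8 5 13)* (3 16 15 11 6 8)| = |(1 7 16 15 11 6 8 5 10 13)(3 14)| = 10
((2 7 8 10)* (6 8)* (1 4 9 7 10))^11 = ((1 4 9 7 6 8)(2 10))^11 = (1 8 6 7 9 4)(2 10)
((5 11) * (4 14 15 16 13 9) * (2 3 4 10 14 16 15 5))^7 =(2 14 13 3 5 9 4 11 10 16)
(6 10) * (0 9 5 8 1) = (0 9 5 8 1)(6 10) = [9, 0, 2, 3, 4, 8, 10, 7, 1, 5, 6]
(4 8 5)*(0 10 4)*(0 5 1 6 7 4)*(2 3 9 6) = [10, 2, 3, 9, 8, 5, 7, 4, 1, 6, 0] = (0 10)(1 2 3 9 6 7 4 8)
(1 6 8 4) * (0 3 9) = (0 3 9)(1 6 8 4) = [3, 6, 2, 9, 1, 5, 8, 7, 4, 0]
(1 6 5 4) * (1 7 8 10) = (1 6 5 4 7 8 10) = [0, 6, 2, 3, 7, 4, 5, 8, 10, 9, 1]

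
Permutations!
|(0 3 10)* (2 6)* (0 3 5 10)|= 4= |(0 5 10 3)(2 6)|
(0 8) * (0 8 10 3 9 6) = (0 10 3 9 6) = [10, 1, 2, 9, 4, 5, 0, 7, 8, 6, 3]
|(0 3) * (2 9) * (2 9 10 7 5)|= 4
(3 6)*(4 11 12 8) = [0, 1, 2, 6, 11, 5, 3, 7, 4, 9, 10, 12, 8] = (3 6)(4 11 12 8)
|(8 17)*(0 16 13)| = 6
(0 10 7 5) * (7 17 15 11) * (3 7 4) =(0 10 17 15 11 4 3 7 5) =[10, 1, 2, 7, 3, 0, 6, 5, 8, 9, 17, 4, 12, 13, 14, 11, 16, 15]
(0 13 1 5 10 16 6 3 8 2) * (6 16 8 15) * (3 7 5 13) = (16)(0 3 15 6 7 5 10 8 2)(1 13) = [3, 13, 0, 15, 4, 10, 7, 5, 2, 9, 8, 11, 12, 1, 14, 6, 16]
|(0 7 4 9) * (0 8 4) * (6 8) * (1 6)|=|(0 7)(1 6 8 4 9)|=10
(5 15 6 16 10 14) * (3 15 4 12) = (3 15 6 16 10 14 5 4 12) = [0, 1, 2, 15, 12, 4, 16, 7, 8, 9, 14, 11, 3, 13, 5, 6, 10]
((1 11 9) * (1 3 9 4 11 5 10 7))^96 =(11)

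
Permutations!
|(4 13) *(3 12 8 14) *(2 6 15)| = |(2 6 15)(3 12 8 14)(4 13)| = 12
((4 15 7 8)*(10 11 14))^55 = (4 8 7 15)(10 11 14)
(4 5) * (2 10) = (2 10)(4 5) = [0, 1, 10, 3, 5, 4, 6, 7, 8, 9, 2]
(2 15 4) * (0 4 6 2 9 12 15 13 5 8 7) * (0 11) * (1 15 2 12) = [4, 15, 13, 3, 9, 8, 12, 11, 7, 1, 10, 0, 2, 5, 14, 6] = (0 4 9 1 15 6 12 2 13 5 8 7 11)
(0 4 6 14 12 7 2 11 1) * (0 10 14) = (0 4 6)(1 10 14 12 7 2 11) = [4, 10, 11, 3, 6, 5, 0, 2, 8, 9, 14, 1, 7, 13, 12]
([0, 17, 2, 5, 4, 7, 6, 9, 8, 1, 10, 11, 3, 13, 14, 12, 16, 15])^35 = (1 12 7 17 3 9 15 5)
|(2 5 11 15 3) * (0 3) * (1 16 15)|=8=|(0 3 2 5 11 1 16 15)|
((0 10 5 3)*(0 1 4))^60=(10)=((0 10 5 3 1 4))^60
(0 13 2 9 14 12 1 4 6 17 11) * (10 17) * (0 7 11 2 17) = (0 13 17 2 9 14 12 1 4 6 10)(7 11) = [13, 4, 9, 3, 6, 5, 10, 11, 8, 14, 0, 7, 1, 17, 12, 15, 16, 2]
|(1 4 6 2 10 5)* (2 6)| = 5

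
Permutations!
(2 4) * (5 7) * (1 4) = (1 4 2)(5 7) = [0, 4, 1, 3, 2, 7, 6, 5]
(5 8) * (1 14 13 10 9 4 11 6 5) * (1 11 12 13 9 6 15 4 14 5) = (1 5 8 11 15 4 12 13 10 6)(9 14) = [0, 5, 2, 3, 12, 8, 1, 7, 11, 14, 6, 15, 13, 10, 9, 4]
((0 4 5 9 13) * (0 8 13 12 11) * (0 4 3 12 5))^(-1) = ((0 3 12 11 4)(5 9)(8 13))^(-1) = (0 4 11 12 3)(5 9)(8 13)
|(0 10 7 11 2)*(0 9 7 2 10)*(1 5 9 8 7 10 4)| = 9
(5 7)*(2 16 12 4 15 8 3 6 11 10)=(2 16 12 4 15 8 3 6 11 10)(5 7)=[0, 1, 16, 6, 15, 7, 11, 5, 3, 9, 2, 10, 4, 13, 14, 8, 12]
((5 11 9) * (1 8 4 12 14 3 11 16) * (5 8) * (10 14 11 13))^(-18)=(16)(3 10)(4 11 8 12 9)(13 14)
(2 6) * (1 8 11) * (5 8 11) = [0, 11, 6, 3, 4, 8, 2, 7, 5, 9, 10, 1] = (1 11)(2 6)(5 8)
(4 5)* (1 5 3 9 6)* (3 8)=(1 5 4 8 3 9 6)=[0, 5, 2, 9, 8, 4, 1, 7, 3, 6]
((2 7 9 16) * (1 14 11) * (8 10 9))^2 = ((1 14 11)(2 7 8 10 9 16))^2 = (1 11 14)(2 8 9)(7 10 16)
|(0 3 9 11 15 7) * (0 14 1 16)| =9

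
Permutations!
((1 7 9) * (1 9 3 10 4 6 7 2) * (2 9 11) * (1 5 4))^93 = ((1 9 11 2 5 4 6 7 3 10))^93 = (1 2 6 10 11 4 3 9 5 7)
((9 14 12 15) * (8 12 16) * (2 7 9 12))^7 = ((2 7 9 14 16 8)(12 15))^7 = (2 7 9 14 16 8)(12 15)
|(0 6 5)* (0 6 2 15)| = 6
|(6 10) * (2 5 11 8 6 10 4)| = 6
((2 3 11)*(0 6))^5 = (0 6)(2 11 3)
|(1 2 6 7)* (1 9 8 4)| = |(1 2 6 7 9 8 4)| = 7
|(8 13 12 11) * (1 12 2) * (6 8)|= |(1 12 11 6 8 13 2)|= 7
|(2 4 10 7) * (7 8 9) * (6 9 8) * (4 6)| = 4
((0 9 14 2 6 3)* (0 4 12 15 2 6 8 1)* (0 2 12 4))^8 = (15)(0 6 9 3 14)(1 8 2)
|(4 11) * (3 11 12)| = |(3 11 4 12)| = 4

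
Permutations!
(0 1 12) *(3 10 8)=[1, 12, 2, 10, 4, 5, 6, 7, 3, 9, 8, 11, 0]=(0 1 12)(3 10 8)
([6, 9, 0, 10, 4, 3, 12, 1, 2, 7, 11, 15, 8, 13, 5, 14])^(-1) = [2, 7, 8, 5, 4, 14, 0, 9, 12, 1, 3, 10, 6, 13, 15, 11]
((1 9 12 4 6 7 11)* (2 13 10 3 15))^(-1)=(1 11 7 6 4 12 9)(2 15 3 10 13)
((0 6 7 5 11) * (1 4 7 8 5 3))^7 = (0 8 11 6 5)(1 3 7 4)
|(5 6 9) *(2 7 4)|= 3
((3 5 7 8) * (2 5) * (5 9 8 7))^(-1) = (2 3 8 9)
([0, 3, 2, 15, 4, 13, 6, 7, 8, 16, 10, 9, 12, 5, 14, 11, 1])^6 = [0, 1, 2, 3, 4, 5, 6, 7, 8, 9, 10, 11, 12, 13, 14, 15, 16]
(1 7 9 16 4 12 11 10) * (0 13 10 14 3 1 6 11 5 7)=[13, 0, 2, 1, 12, 7, 11, 9, 8, 16, 6, 14, 5, 10, 3, 15, 4]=(0 13 10 6 11 14 3 1)(4 12 5 7 9 16)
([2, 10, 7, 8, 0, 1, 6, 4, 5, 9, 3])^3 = (0 4 7 2)(1 8 10 5 3)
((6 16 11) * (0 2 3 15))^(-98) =((0 2 3 15)(6 16 11))^(-98) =(0 3)(2 15)(6 16 11)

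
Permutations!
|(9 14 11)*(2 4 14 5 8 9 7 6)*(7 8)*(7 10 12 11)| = 30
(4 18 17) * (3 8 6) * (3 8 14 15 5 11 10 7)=[0, 1, 2, 14, 18, 11, 8, 3, 6, 9, 7, 10, 12, 13, 15, 5, 16, 4, 17]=(3 14 15 5 11 10 7)(4 18 17)(6 8)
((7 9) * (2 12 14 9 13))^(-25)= (2 13 7 9 14 12)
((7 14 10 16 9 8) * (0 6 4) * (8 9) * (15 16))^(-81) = ((0 6 4)(7 14 10 15 16 8))^(-81) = (7 15)(8 10)(14 16)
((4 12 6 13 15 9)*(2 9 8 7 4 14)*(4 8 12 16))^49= ((2 9 14)(4 16)(6 13 15 12)(7 8))^49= (2 9 14)(4 16)(6 13 15 12)(7 8)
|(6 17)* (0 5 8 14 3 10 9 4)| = 8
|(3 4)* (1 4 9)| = 4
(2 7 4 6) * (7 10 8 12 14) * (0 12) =(0 12 14 7 4 6 2 10 8) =[12, 1, 10, 3, 6, 5, 2, 4, 0, 9, 8, 11, 14, 13, 7]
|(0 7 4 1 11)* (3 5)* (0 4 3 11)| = 7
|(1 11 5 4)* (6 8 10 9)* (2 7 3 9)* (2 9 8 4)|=11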